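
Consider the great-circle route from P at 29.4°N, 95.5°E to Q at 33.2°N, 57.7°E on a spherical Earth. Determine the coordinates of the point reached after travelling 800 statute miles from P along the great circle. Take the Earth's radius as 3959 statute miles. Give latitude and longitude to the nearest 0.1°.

From cos δ = sin φ₁ sin φ₂ + cos φ₁ cos φ₂ cos Δλ, the central angle is δ ≈ 0.565 rad (32.3°). The total great-circle distance is δ·R ≈ 0.565 × 3959 ≈ 2235 mi, so the target fraction is f = 800/2235 ≈ 0.358.
Interpolate at f ≈ 0.358 with slerp weights a = sin((1−f)δ)/sin δ ≈ 0.663, b = sin(fδ)/sin δ ≈ 0.375.
p = a·p₁ + b·p₂ ≈ (0.112, 0.840, 0.531); φ = arcsin(p_z) ≈ 32.06°, λ = atan2(p_y, p_x) ≈ 82.38°.

≈ 32.1°N, 82.4°E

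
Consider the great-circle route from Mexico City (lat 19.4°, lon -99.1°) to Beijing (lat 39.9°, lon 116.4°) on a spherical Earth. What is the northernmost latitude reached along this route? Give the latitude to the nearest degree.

The great circle lies in the plane with unit normal n̂ = (p₁ × p₂)/|p₁ × p₂|.
Here n̂_z ≈ -0.453; the vertex latitude is φ_max = arccos|n̂_z| ≈ 63.0°.
Check via Clairaut: cos φ_max = |cos φ₁| · sin C = cos(19.4°)·sin(28.7°) ≈ 0.453, again giving ≈ 63.0°.

≈ 63°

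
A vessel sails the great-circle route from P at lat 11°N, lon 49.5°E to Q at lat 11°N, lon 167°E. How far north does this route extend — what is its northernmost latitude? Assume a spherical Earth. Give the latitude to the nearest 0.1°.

The great circle lies in the plane with unit normal n̂ = (p₁ × p₂)/|p₁ × p₂|.
Here n̂_z ≈ +0.936; the vertex latitude is φ_max = arccos|n̂_z| ≈ 20.5°.

≈ 20.5°N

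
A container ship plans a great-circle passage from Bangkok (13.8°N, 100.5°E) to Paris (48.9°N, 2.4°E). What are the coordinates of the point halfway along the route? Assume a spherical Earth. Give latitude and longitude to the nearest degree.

The haversine formula gives a central angle δ ≈ 1.481 rad (84.8°) between the endpoints.
Interpolate at f = 1/2 with slerp weights a = sin((1−f)δ)/sin δ ≈ 0.677, b = sin(fδ)/sin δ ≈ 0.677.
p = a·p₁ + b·p₂ ≈ (0.325, 0.665, 0.672); φ = arcsin(p_z) ≈ 42.22°, λ = atan2(p_y, p_x) ≈ 63.97°.

≈ (42°N, 64°E)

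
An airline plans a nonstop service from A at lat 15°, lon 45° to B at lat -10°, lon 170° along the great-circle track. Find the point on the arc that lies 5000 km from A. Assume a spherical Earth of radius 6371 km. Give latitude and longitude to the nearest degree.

≈ lat 9°, lon 91°

Convert each endpoint to a unit vector on the sphere (x = cos φ cos λ, y = cos φ sin λ, z = sin φ).
The central angle between the endpoints is δ = arccos(p₁·p₂) ≈ 2.203 rad (126.2°). The total great-circle distance is δ·R ≈ 2.203 × 6371 ≈ 14032 km, so the target fraction is f = 5000/14032 ≈ 0.356.
Interpolate at f ≈ 0.356 with slerp weights a = sin((1−f)δ)/sin δ ≈ 1.225, b = sin(fδ)/sin δ ≈ 0.876.
p = a·p₁ + b·p₂ ≈ (-0.013, 0.986, 0.165); φ = arcsin(p_z) ≈ 9.49°, λ = atan2(p_y, p_x) ≈ 90.75°.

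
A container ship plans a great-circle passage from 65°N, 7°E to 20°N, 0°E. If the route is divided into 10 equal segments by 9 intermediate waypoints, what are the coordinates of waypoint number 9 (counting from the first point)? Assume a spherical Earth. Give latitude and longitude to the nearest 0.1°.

Convert each endpoint to a unit vector on the sphere (x = cos φ cos λ, y = cos φ sin λ, z = sin φ).
The central angle between the endpoints is δ = arccos(p₁·p₂) ≈ 0.790 rad (45.2°).
Interpolate at f = 9/10 with slerp weights a = sin((1−f)δ)/sin δ ≈ 0.111, b = sin(fδ)/sin δ ≈ 0.919.
p = a·p₁ + b·p₂ ≈ (0.910, 0.006, 0.415); φ = arcsin(p_z) ≈ 24.51°, λ = atan2(p_y, p_x) ≈ 0.36°.

≈ 24.5°N, 0.4°E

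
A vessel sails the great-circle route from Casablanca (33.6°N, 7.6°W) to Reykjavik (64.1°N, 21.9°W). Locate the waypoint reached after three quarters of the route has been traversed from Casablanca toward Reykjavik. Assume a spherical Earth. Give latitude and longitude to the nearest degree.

≈ (57°N, 16°W)

Convert each endpoint to a unit vector on the sphere (x = cos φ cos λ, y = cos φ sin λ, z = sin φ).
The central angle between the endpoints is δ = arccos(p₁·p₂) ≈ 0.554 rad (31.7°).
Interpolate at f = 3/4 with slerp weights a = sin((1−f)δ)/sin δ ≈ 0.262, b = sin(fδ)/sin δ ≈ 0.767.
p = a·p₁ + b·p₂ ≈ (0.528, -0.154, 0.835); φ = arcsin(p_z) ≈ 56.66°, λ = atan2(p_y, p_x) ≈ -16.26°.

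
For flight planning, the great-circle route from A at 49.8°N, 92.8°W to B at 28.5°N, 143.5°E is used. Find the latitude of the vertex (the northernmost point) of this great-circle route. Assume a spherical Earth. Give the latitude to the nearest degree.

The great circle lies in the plane with unit normal n̂ = (p₁ × p₂)/|p₁ × p₂|.
Here n̂_z ≈ -0.473; the vertex latitude is φ_max = arccos|n̂_z| ≈ 61.8°.
Check via Clairaut: cos φ_max = |cos φ₁| · sin C = cos(49.8°)·sin(47.1°) ≈ 0.473, again giving ≈ 61.8°.

≈ 62°N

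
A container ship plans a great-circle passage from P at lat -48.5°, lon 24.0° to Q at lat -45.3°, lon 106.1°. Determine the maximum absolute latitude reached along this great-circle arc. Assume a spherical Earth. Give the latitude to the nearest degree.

The great circle lies in the plane with unit normal n̂ = (p₁ × p₂)/|p₁ × p₂|.
Here n̂_z ≈ +0.575; the vertex latitude is φ_max = arccos|n̂_z| ≈ 54.9°.
Check via Clairaut: cos φ_max = |cos φ₁| · sin C = cos(48.5°)·sin(119.8°) ≈ 0.575, again giving ≈ 54.9°.

≈ -55°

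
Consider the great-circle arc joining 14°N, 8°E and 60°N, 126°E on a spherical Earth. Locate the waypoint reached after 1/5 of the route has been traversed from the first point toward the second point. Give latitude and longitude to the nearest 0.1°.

Convert each endpoint to a unit vector on the sphere (x = cos φ cos λ, y = cos φ sin λ, z = sin φ).
The central angle between the endpoints is δ = arccos(p₁·p₂) ≈ 1.589 rad (91.0°).
Interpolate at f = 1/5 with slerp weights a = sin((1−f)δ)/sin δ ≈ 0.956, b = sin(fδ)/sin δ ≈ 0.313.
p = a·p₁ + b·p₂ ≈ (0.826, 0.255, 0.502); φ = arcsin(p_z) ≈ 30.12°, λ = atan2(p_y, p_x) ≈ 17.18°.

≈ 30.1°N, 17.2°E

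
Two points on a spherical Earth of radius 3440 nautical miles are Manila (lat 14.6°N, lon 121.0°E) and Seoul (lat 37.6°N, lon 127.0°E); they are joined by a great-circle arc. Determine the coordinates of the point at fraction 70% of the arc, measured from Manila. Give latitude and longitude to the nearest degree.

The haversine formula gives a central angle δ ≈ 0.412 rad (23.6°) between the endpoints.
Interpolate at f = 0.70 with slerp weights a = sin((1−f)δ)/sin δ ≈ 0.308, b = sin(fδ)/sin δ ≈ 0.710.
p = a·p₁ + b·p₂ ≈ (-0.492, 0.705, 0.511); φ = arcsin(p_z) ≈ 30.73°, λ = atan2(p_y, p_x) ≈ 124.92°.

≈ lat 31°N, lon 125°E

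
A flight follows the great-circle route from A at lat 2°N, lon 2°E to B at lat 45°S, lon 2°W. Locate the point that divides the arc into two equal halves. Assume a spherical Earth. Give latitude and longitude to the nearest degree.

Write both endpoints as unit vectors p₁, p₂ with components (cos φ cos λ, cos φ sin λ, sin φ).
The central angle between the endpoints is δ = arccos(p₁·p₂) ≈ 0.823 rad (47.1°).
Interpolate at f = 1/2 with slerp weights a = sin((1−f)δ)/sin δ ≈ 0.545, b = sin(fδ)/sin δ ≈ 0.545.
p = a·p₁ + b·p₂ ≈ (0.930, 0.006, -0.367); φ = arcsin(p_z) ≈ -21.51°, λ = atan2(p_y, p_x) ≈ 0.34°.

≈ lat 22°S, lon 0°E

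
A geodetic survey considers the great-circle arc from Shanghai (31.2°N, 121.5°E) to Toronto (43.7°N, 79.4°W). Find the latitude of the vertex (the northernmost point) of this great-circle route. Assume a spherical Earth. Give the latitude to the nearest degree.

≈ 77°N

The great circle lies in the plane with unit normal n̂ = (p₁ × p₂)/|p₁ × p₂|.
Here n̂_z ≈ +0.226; the vertex latitude is φ_max = arccos|n̂_z| ≈ 76.9°.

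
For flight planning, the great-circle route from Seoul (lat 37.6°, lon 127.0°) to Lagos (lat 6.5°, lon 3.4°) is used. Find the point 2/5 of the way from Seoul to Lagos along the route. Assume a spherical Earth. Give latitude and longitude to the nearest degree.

The haversine formula gives a central angle δ ≈ 1.946 rad (111.5°) between the endpoints.
Interpolate at f = 2/5 with slerp weights a = sin((1−f)δ)/sin δ ≈ 0.989, b = sin(fδ)/sin δ ≈ 0.755.
p = a·p₁ + b·p₂ ≈ (0.277, 0.670, 0.689); φ = arcsin(p_z) ≈ 43.52°, λ = atan2(p_y, p_x) ≈ 67.53°.

≈ lat 44°, lon 68°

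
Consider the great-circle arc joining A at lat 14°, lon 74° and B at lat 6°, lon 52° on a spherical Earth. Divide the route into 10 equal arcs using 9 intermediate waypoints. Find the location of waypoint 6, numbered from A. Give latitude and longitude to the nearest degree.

Write both endpoints as unit vectors p₁, p₂ with components (cos φ cos λ, cos φ sin λ, sin φ).
The central angle between the endpoints is δ = arccos(p₁·p₂) ≈ 0.403 rad (23.1°).
Interpolate at f = 6/10 with slerp weights a = sin((1−f)δ)/sin δ ≈ 0.409, b = sin(fδ)/sin δ ≈ 0.611.
p = a·p₁ + b·p₂ ≈ (0.483, 0.860, 0.163); φ = arcsin(p_z) ≈ 9.37°, λ = atan2(p_y, p_x) ≈ 60.67°.

≈ lat 9°, lon 61°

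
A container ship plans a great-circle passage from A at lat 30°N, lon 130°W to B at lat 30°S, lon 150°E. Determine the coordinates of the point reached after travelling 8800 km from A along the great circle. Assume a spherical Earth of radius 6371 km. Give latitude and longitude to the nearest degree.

The haversine formula gives a central angle δ ≈ 1.691 rad (96.9°) between the endpoints. The total great-circle distance is δ·R ≈ 1.691 × 6371 ≈ 10772 km, so the target fraction is f = 8800/10772 ≈ 0.817.
Interpolate at f ≈ 0.817 with slerp weights a = sin((1−f)δ)/sin δ ≈ 0.307, b = sin(fδ)/sin δ ≈ 0.989.
p = a·p₁ + b·p₂ ≈ (-0.913, 0.225, -0.341); φ = arcsin(p_z) ≈ -19.95°, λ = atan2(p_y, p_x) ≈ 166.17°.

≈ lat 20°S, lon 166°E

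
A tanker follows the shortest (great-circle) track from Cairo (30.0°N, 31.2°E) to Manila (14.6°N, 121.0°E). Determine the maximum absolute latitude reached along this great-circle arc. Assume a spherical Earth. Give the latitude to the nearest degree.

≈ 32°N

The great circle lies in the plane with unit normal n̂ = (p₁ × p₂)/|p₁ × p₂|.
Here n̂_z ≈ +0.845; the vertex latitude is φ_max = arccos|n̂_z| ≈ 32.3°.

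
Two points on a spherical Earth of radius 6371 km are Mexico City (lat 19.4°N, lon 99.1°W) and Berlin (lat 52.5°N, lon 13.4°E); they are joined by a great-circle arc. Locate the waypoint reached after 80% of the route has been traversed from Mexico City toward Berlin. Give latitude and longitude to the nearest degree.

≈ lat 58°N, lon 16°W

Write both endpoints as unit vectors p₁, p₂ with components (cos φ cos λ, cos φ sin λ, sin φ).
The central angle between the endpoints is δ = arccos(p₁·p₂) ≈ 1.527 rad (87.5°).
Interpolate at f = 0.80 with slerp weights a = sin((1−f)δ)/sin δ ≈ 0.301, b = sin(fδ)/sin δ ≈ 0.941.
p = a·p₁ + b·p₂ ≈ (0.512, -0.148, 0.846); φ = arcsin(p_z) ≈ 57.80°, λ = atan2(p_y, p_x) ≈ -16.08°.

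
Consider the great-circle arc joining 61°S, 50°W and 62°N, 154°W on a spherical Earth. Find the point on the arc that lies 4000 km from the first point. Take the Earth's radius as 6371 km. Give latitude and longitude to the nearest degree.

The haversine formula gives a central angle δ ≈ 2.545 rad (145.8°) between the endpoints. The total great-circle distance is δ·R ≈ 2.545 × 6371 ≈ 16215 km, so the target fraction is f = 4000/16215 ≈ 0.247.
Interpolate at f ≈ 0.247 with slerp weights a = sin((1−f)δ)/sin δ ≈ 1.674, b = sin(fδ)/sin δ ≈ 1.046.
p = a·p₁ + b·p₂ ≈ (0.081, -0.837, -0.541); φ = arcsin(p_z) ≈ -32.76°, λ = atan2(p_y, p_x) ≈ -84.50°.

≈ 33°S, 85°W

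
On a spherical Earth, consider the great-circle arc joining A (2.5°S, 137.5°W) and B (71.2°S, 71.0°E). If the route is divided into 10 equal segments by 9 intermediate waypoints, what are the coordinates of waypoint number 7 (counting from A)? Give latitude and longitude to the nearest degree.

≈ (73°S, 168°W)

The haversine formula gives a central angle δ ≈ 1.815 rad (104.0°) between the endpoints.
Interpolate at f = 7/10 with slerp weights a = sin((1−f)δ)/sin δ ≈ 0.534, b = sin(fδ)/sin δ ≈ 0.984.
p = a·p₁ + b·p₂ ≈ (-0.290, -0.060, -0.955); φ = arcsin(p_z) ≈ -72.78°, λ = atan2(p_y, p_x) ≈ -168.25°.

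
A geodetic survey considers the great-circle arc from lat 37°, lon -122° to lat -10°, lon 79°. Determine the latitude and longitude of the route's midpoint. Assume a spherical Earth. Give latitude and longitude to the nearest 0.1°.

≈ lat 48.9°, lon 129.1°

Convert each endpoint to a unit vector on the sphere (x = cos φ cos λ, y = cos φ sin λ, z = sin φ).
The central angle between the endpoints is δ = arccos(p₁·p₂) ≈ 2.566 rad (147.0°).
Interpolate at f = 1/2 with slerp weights a = sin((1−f)δ)/sin δ ≈ 1.761, b = sin(fδ)/sin δ ≈ 1.761.
p = a·p₁ + b·p₂ ≈ (-0.414, 0.510, 0.754); φ = arcsin(p_z) ≈ 48.94°, λ = atan2(p_y, p_x) ≈ 129.11°.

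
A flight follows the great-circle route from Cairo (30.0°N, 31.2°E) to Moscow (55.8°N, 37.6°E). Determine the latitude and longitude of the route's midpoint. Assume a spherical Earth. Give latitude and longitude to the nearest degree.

Write both endpoints as unit vectors p₁, p₂ with components (cos φ cos λ, cos φ sin λ, sin φ).
The central angle between the endpoints is δ = arccos(p₁·p₂) ≈ 0.457 rad (26.2°).
Interpolate at f = 1/2 with slerp weights a = sin((1−f)δ)/sin δ ≈ 0.513, b = sin(fδ)/sin δ ≈ 0.513.
p = a·p₁ + b·p₂ ≈ (0.609, 0.406, 0.681); φ = arcsin(p_z) ≈ 42.94°, λ = atan2(p_y, p_x) ≈ 33.72°.

≈ (43°N, 34°E)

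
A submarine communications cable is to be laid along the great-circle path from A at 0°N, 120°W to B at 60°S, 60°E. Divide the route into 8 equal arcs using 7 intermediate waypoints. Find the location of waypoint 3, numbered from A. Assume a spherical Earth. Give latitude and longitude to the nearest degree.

Convert each endpoint to a unit vector on the sphere (x = cos φ cos λ, y = cos φ sin λ, z = sin φ).
The central angle between the endpoints is δ = arccos(p₁·p₂) ≈ 2.094 rad (120.0°).
Interpolate at f = 3/8 with slerp weights a = sin((1−f)δ)/sin δ ≈ 1.115, b = sin(fδ)/sin δ ≈ 0.816.
p = a·p₁ + b·p₂ ≈ (-0.354, -0.612, -0.707); φ = arcsin(p_z) ≈ -45.00°, λ = atan2(p_y, p_x) ≈ -120.00°.

≈ 45°S, 120°W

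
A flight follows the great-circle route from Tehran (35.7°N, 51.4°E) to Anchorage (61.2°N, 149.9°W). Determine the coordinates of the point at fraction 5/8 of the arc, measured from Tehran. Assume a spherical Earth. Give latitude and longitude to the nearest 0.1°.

≈ 81.3°N, 116.0°E

Convert each endpoint to a unit vector on the sphere (x = cos φ cos λ, y = cos φ sin λ, z = sin φ).
The central angle between the endpoints is δ = arccos(p₁·p₂) ≈ 1.423 rad (81.6°).
Interpolate at f = 5/8 with slerp weights a = sin((1−f)δ)/sin δ ≈ 0.514, b = sin(fδ)/sin δ ≈ 0.785.
p = a·p₁ + b·p₂ ≈ (-0.067, 0.137, 0.988); φ = arcsin(p_z) ≈ 81.25°, λ = atan2(p_y, p_x) ≈ 116.02°.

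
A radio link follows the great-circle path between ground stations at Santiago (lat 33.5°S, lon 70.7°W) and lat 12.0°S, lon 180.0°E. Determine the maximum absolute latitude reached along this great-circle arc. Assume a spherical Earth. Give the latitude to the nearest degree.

≈ 39°S

The great circle lies in the plane with unit normal n̂ = (p₁ × p₂)/|p₁ × p₂|.
Here n̂_z ≈ -0.779; the vertex latitude is φ_max = arccos|n̂_z| ≈ 38.8°.
Check via Clairaut: cos φ_max = |cos φ₁| · sin C = cos(33.5°)·sin(110.9°) ≈ 0.779, again giving ≈ 38.8°.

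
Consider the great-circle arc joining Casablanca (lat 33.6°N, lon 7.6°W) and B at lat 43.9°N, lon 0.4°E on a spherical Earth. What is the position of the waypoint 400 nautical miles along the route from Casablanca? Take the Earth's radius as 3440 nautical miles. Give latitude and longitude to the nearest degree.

≈ lat 39°N, lon 3°W

Convert each endpoint to a unit vector on the sphere (x = cos φ cos λ, y = cos φ sin λ, z = sin φ).
The central angle between the endpoints is δ = arccos(p₁·p₂) ≈ 0.210 rad (12.0°). The total great-circle distance is δ·R ≈ 0.210 × 3440 ≈ 722 nmi, so the target fraction is f = 400/722 ≈ 0.554.
Interpolate at f ≈ 0.554 with slerp weights a = sin((1−f)δ)/sin δ ≈ 0.449, b = sin(fδ)/sin δ ≈ 0.557.
p = a·p₁ + b·p₂ ≈ (0.772, -0.047, 0.634); φ = arcsin(p_z) ≈ 39.37°, λ = atan2(p_y, p_x) ≈ -3.46°.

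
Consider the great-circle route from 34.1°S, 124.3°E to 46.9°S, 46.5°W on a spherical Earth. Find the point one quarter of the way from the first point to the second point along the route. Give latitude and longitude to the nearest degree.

Convert each endpoint to a unit vector on the sphere (x = cos φ cos λ, y = cos φ sin λ, z = sin φ).
The central angle between the endpoints is δ = arccos(p₁·p₂) ≈ 1.721 rad (98.6°).
Interpolate at f = 1/4 with slerp weights a = sin((1−f)δ)/sin δ ≈ 0.972, b = sin(fδ)/sin δ ≈ 0.422.
p = a·p₁ + b·p₂ ≈ (-0.255, 0.456, -0.853); φ = arcsin(p_z) ≈ -58.51°, λ = atan2(p_y, p_x) ≈ 119.24°.

≈ 59°S, 119°E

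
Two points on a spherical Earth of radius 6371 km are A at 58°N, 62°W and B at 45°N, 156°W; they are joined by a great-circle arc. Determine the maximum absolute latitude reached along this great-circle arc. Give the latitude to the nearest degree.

The great circle lies in the plane with unit normal n̂ = (p₁ × p₂)/|p₁ × p₂|.
Here n̂_z ≈ -0.456; the vertex latitude is φ_max = arccos|n̂_z| ≈ 62.9°.

≈ 63°N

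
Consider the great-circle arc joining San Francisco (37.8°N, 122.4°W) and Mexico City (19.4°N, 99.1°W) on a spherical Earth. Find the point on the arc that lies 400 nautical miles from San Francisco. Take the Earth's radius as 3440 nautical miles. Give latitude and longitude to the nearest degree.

Write both endpoints as unit vectors p₁, p₂ with components (cos φ cos λ, cos φ sin λ, sin φ).
The central angle between the endpoints is δ = arccos(p₁·p₂) ≈ 0.478 rad (27.4°). The total great-circle distance is δ·R ≈ 0.478 × 3440 ≈ 1643 nmi, so the target fraction is f = 400/1643 ≈ 0.243.
Interpolate at f ≈ 0.243 with slerp weights a = sin((1−f)δ)/sin δ ≈ 0.769, b = sin(fδ)/sin δ ≈ 0.252.
p = a·p₁ + b·p₂ ≈ (-0.363, -0.748, 0.555); φ = arcsin(p_z) ≈ 33.73°, λ = atan2(p_y, p_x) ≈ -115.90°.

≈ 34°N, 116°W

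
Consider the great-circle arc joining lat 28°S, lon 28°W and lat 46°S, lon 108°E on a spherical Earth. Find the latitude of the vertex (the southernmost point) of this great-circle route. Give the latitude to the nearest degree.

The great circle lies in the plane with unit normal n̂ = (p₁ × p₂)/|p₁ × p₂|.
Here n̂_z ≈ +0.428; the vertex latitude is φ_max = arccos|n̂_z| ≈ 64.6°.
Check via Clairaut: cos φ_max = |cos φ₁| · sin C = cos(28.0°)·sin(151.0°) ≈ 0.428, again giving ≈ 64.6°.

≈ 65°S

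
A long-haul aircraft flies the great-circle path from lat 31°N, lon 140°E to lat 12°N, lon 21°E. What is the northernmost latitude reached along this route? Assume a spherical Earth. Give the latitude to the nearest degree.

≈ 40°N

The great circle lies in the plane with unit normal n̂ = (p₁ × p₂)/|p₁ × p₂|.
Here n̂_z ≈ -0.769; the vertex latitude is φ_max = arccos|n̂_z| ≈ 39.8°.
Check via Clairaut: cos φ_max = |cos φ₁| · sin C = cos(31.0°)·sin(63.7°) ≈ 0.769, again giving ≈ 39.8°.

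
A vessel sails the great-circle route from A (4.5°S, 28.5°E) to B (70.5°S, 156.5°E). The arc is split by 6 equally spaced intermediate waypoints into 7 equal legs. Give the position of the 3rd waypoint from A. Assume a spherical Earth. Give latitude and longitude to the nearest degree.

≈ (44°S, 43°E)

From cos δ = sin φ₁ sin φ₂ + cos φ₁ cos φ₂ cos Δλ, the central angle is δ ≈ 1.702 rad (97.5°).
Interpolate at f = 3/7 with slerp weights a = sin((1−f)δ)/sin δ ≈ 0.834, b = sin(fδ)/sin δ ≈ 0.672.
p = a·p₁ + b·p₂ ≈ (0.524, 0.486, -0.699); φ = arcsin(p_z) ≈ -44.35°, λ = atan2(p_y, p_x) ≈ 42.82°.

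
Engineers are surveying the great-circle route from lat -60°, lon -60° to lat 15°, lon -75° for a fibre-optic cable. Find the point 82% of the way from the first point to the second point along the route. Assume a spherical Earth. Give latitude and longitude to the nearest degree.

Write both endpoints as unit vectors p₁, p₂ with components (cos φ cos λ, cos φ sin λ, sin φ).
The central angle between the endpoints is δ = arccos(p₁·p₂) ≈ 1.326 rad (76.0°).
Interpolate at f = 0.82 with slerp weights a = sin((1−f)δ)/sin δ ≈ 0.244, b = sin(fδ)/sin δ ≈ 0.913.
p = a·p₁ + b·p₂ ≈ (0.289, -0.957, 0.025); φ = arcsin(p_z) ≈ 1.44°, λ = atan2(p_y, p_x) ≈ -73.19°.

≈ lat 1°, lon -73°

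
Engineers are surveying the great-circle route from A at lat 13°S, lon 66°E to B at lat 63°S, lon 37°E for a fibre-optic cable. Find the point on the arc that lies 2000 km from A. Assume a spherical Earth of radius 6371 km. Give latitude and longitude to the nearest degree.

≈ lat 30°S, lon 60°E

From cos δ = sin φ₁ sin φ₂ + cos φ₁ cos φ₂ cos Δλ, the central angle is δ ≈ 0.943 rad (54.0°). The total great-circle distance is δ·R ≈ 0.943 × 6371 ≈ 6008 km, so the target fraction is f = 2000/6008 ≈ 0.333.
Interpolate at f ≈ 0.333 with slerp weights a = sin((1−f)δ)/sin δ ≈ 0.727, b = sin(fδ)/sin δ ≈ 0.382.
p = a·p₁ + b·p₂ ≈ (0.426, 0.751, -0.503); φ = arcsin(p_z) ≈ -30.23°, λ = atan2(p_y, p_x) ≈ 60.42°.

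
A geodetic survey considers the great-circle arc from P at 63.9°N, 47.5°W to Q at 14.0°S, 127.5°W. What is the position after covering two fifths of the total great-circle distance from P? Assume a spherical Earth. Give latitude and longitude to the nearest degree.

≈ 38°N, 99°W

Convert each endpoint to a unit vector on the sphere (x = cos φ cos λ, y = cos φ sin λ, z = sin φ).
The central angle between the endpoints is δ = arccos(p₁·p₂) ≈ 1.714 rad (98.2°).
Interpolate at f = 2/5 with slerp weights a = sin((1−f)δ)/sin δ ≈ 0.866, b = sin(fδ)/sin δ ≈ 0.640.
p = a·p₁ + b·p₂ ≈ (-0.121, -0.773, 0.622); φ = arcsin(p_z) ≈ 38.50°, λ = atan2(p_y, p_x) ≈ -98.87°.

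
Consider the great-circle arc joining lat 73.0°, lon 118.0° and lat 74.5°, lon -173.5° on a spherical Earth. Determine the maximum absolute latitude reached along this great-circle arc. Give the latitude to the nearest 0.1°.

≈ 76.5°

The great circle lies in the plane with unit normal n̂ = (p₁ × p₂)/|p₁ × p₂|.
Here n̂_z ≈ +0.233; the vertex latitude is φ_max = arccos|n̂_z| ≈ 76.5°.
Check via Clairaut: cos φ_max = |cos φ₁| · sin C = cos(73.0°)·sin(52.9°) ≈ 0.233, again giving ≈ 76.5°.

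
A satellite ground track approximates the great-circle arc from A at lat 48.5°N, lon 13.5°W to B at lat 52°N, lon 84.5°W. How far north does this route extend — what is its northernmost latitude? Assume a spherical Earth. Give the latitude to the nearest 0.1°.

The great circle lies in the plane with unit normal n̂ = (p₁ × p₂)/|p₁ × p₂|.
Here n̂_z ≈ -0.558; the vertex latitude is φ_max = arccos|n̂_z| ≈ 56.1°.
Check via Clairaut: cos φ_max = |cos φ₁| · sin C = cos(48.5°)·sin(57.4°) ≈ 0.558, again giving ≈ 56.1°.

≈ 56.1°N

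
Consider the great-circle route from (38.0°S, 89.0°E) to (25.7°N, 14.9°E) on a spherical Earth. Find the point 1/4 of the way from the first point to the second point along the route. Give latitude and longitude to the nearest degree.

≈ (24°S, 67°E)

Convert each endpoint to a unit vector on the sphere (x = cos φ cos λ, y = cos φ sin λ, z = sin φ).
The central angle between the endpoints is δ = arccos(p₁·p₂) ≈ 1.643 rad (94.2°).
Interpolate at f = 1/4 with slerp weights a = sin((1−f)δ)/sin δ ≈ 0.946, b = sin(fδ)/sin δ ≈ 0.400.
p = a·p₁ + b·p₂ ≈ (0.362, 0.838, -0.409); φ = arcsin(p_z) ≈ -24.12°, λ = atan2(p_y, p_x) ≈ 66.65°.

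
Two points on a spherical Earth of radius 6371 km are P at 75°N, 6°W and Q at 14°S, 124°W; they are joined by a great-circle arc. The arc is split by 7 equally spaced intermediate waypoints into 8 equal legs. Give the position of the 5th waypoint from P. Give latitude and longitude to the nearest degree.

From cos δ = sin φ₁ sin φ₂ + cos φ₁ cos φ₂ cos Δλ, the central angle is δ ≈ 1.930 rad (110.6°).
Interpolate at f = 5/8 with slerp weights a = sin((1−f)δ)/sin δ ≈ 0.707, b = sin(fδ)/sin δ ≈ 0.998.
p = a·p₁ + b·p₂ ≈ (-0.359, -0.822, 0.442); φ = arcsin(p_z) ≈ 26.22°, λ = atan2(p_y, p_x) ≈ -113.62°.

≈ 26°N, 114°W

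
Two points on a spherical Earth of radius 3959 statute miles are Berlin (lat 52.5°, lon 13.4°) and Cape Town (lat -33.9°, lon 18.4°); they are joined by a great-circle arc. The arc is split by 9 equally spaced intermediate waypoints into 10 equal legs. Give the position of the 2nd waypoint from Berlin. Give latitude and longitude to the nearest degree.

Write both endpoints as unit vectors p₁, p₂ with components (cos φ cos λ, cos φ sin λ, sin φ).
The central angle between the endpoints is δ = arccos(p₁·p₂) ≈ 1.510 rad (86.5°).
Interpolate at f = 2/10 with slerp weights a = sin((1−f)δ)/sin δ ≈ 0.937, b = sin(fδ)/sin δ ≈ 0.298.
p = a·p₁ + b·p₂ ≈ (0.789, 0.210, 0.577); φ = arcsin(p_z) ≈ 35.23°, λ = atan2(p_y, p_x) ≈ 14.91°.

≈ lat 35°, lon 15°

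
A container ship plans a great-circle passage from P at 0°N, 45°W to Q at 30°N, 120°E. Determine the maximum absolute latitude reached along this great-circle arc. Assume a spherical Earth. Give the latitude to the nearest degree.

≈ 66°N

The great circle lies in the plane with unit normal n̂ = (p₁ × p₂)/|p₁ × p₂|.
Here n̂_z ≈ +0.409; the vertex latitude is φ_max = arccos|n̂_z| ≈ 65.9°.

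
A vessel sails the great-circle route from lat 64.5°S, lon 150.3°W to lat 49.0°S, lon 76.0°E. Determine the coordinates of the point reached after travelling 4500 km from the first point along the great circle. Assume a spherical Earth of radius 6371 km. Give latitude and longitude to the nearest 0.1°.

≈ lat 67.1°S, lon 94.7°E

Write both endpoints as unit vectors p₁, p₂ with components (cos φ cos λ, cos φ sin λ, sin φ).
The central angle between the endpoints is δ = arccos(p₁·p₂) ≈ 1.063 rad (60.9°). The total great-circle distance is δ·R ≈ 1.063 × 6371 ≈ 6774 km, so the target fraction is f = 4500/6774 ≈ 0.664.
Interpolate at f ≈ 0.664 with slerp weights a = sin((1−f)δ)/sin δ ≈ 0.400, b = sin(fδ)/sin δ ≈ 0.743.
p = a·p₁ + b·p₂ ≈ (-0.032, 0.387, -0.921); φ = arcsin(p_z) ≈ -67.12°, λ = atan2(p_y, p_x) ≈ 94.67°.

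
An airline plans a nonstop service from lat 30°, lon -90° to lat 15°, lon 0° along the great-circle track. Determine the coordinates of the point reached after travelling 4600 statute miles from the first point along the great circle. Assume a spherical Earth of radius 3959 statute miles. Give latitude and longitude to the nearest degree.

≈ lat 22°, lon -15°

Convert each endpoint to a unit vector on the sphere (x = cos φ cos λ, y = cos φ sin λ, z = sin φ).
The central angle between the endpoints is δ = arccos(p₁·p₂) ≈ 1.441 rad (82.6°). The total great-circle distance is δ·R ≈ 1.441 × 3959 ≈ 5705 mi, so the target fraction is f = 4600/5705 ≈ 0.806.
Interpolate at f ≈ 0.806 with slerp weights a = sin((1−f)δ)/sin δ ≈ 0.278, b = sin(fδ)/sin δ ≈ 0.925.
p = a·p₁ + b·p₂ ≈ (0.894, -0.241, 0.378); φ = arcsin(p_z) ≈ 22.24°, λ = atan2(p_y, p_x) ≈ -15.07°.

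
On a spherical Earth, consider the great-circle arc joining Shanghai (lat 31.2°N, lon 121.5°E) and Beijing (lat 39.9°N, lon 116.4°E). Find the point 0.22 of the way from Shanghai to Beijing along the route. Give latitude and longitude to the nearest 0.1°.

From cos δ = sin φ₁ sin φ₂ + cos φ₁ cos φ₂ cos Δλ, the central angle is δ ≈ 0.168 rad (9.6°).
Interpolate at f = 0.22 with slerp weights a = sin((1−f)δ)/sin δ ≈ 0.781, b = sin(fδ)/sin δ ≈ 0.221.
p = a·p₁ + b·p₂ ≈ (-0.425, 0.722, 0.547); φ = arcsin(p_z) ≈ 33.13°, λ = atan2(p_y, p_x) ≈ 120.47°.

≈ lat 33.1°N, lon 120.5°E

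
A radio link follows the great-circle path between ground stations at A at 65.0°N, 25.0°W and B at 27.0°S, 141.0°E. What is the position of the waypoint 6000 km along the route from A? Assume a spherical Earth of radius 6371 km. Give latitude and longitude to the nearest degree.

Convert each endpoint to a unit vector on the sphere (x = cos φ cos λ, y = cos φ sin λ, z = sin φ).
The central angle between the endpoints is δ = arccos(p₁·p₂) ≈ 2.460 rad (141.0°). The total great-circle distance is δ·R ≈ 2.460 × 6371 ≈ 15675 km, so the target fraction is f = 6000/15675 ≈ 0.383.
Interpolate at f ≈ 0.383 with slerp weights a = sin((1−f)δ)/sin δ ≈ 1.586, b = sin(fδ)/sin δ ≈ 1.284.
p = a·p₁ + b·p₂ ≈ (-0.282, 0.437, 0.854); φ = arcsin(p_z) ≈ 58.68°, λ = atan2(p_y, p_x) ≈ 122.82°.

≈ 59°N, 123°E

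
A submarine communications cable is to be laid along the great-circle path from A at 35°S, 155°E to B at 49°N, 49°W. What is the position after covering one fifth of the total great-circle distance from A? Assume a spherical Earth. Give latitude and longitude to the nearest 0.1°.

Convert each endpoint to a unit vector on the sphere (x = cos φ cos λ, y = cos φ sin λ, z = sin φ).
The central angle between the endpoints is δ = arccos(p₁·p₂) ≈ 2.749 rad (157.5°).
Interpolate at f = 1/5 with slerp weights a = sin((1−f)δ)/sin δ ≈ 2.114, b = sin(fδ)/sin δ ≈ 1.365.
p = a·p₁ + b·p₂ ≈ (-0.982, 0.056, -0.182); φ = arcsin(p_z) ≈ -10.50°, λ = atan2(p_y, p_x) ≈ 176.74°.

≈ 10.5°S, 176.7°E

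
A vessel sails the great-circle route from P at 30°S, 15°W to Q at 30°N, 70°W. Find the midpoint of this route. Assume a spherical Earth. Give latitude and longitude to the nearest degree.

≈ 0°N, 42°W

Write both endpoints as unit vectors p₁, p₂ with components (cos φ cos λ, cos φ sin λ, sin φ).
The central angle between the endpoints is δ = arccos(p₁·p₂) ≈ 1.390 rad (79.6°).
Interpolate at f = 1/2 with slerp weights a = sin((1−f)δ)/sin δ ≈ 0.651, b = sin(fδ)/sin δ ≈ 0.651.
p = a·p₁ + b·p₂ ≈ (0.737, -0.676, 0.000); φ = arcsin(p_z) ≈ 0.00°, λ = atan2(p_y, p_x) ≈ -42.50°.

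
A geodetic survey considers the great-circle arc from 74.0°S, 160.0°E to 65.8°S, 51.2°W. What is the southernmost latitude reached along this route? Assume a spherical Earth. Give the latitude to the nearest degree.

The great circle lies in the plane with unit normal n̂ = (p₁ × p₂)/|p₁ × p₂|.
Here n̂_z ≈ +0.094; the vertex latitude is φ_max = arccos|n̂_z| ≈ 84.6°.
Check via Clairaut: cos φ_max = |cos φ₁| · sin C = cos(74.0°)·sin(160.2°) ≈ 0.094, again giving ≈ 84.6°.

≈ 85°S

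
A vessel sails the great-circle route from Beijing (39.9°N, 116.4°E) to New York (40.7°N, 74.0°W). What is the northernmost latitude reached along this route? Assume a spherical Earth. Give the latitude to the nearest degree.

≈ 84°N

The great circle lies in the plane with unit normal n̂ = (p₁ × p₂)/|p₁ × p₂|.
Here n̂_z ≈ +0.106; the vertex latitude is φ_max = arccos|n̂_z| ≈ 83.9°.
Check via Clairaut: cos φ_max = |cos φ₁| · sin C = cos(39.9°)·sin(8.0°) ≈ 0.106, again giving ≈ 83.9°.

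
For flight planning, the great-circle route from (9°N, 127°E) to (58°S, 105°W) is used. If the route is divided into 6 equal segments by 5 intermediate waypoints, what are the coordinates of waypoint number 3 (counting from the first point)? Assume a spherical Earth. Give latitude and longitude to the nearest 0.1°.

≈ (41.5°S, 159.3°E)

From cos δ = sin φ₁ sin φ₂ + cos φ₁ cos φ₂ cos Δλ, the central angle is δ ≈ 2.043 rad (117.1°).
Interpolate at f = 3/6 with slerp weights a = sin((1−f)δ)/sin δ ≈ 0.958, b = sin(fδ)/sin δ ≈ 0.958.
p = a·p₁ + b·p₂ ≈ (-0.701, 0.265, -0.662); φ = arcsin(p_z) ≈ -41.48°, λ = atan2(p_y, p_x) ≈ 159.27°.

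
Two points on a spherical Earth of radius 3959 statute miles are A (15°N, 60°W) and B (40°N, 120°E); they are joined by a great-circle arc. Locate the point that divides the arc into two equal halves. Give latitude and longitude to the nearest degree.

≈ (78°N, 60°W)

From cos δ = sin φ₁ sin φ₂ + cos φ₁ cos φ₂ cos Δλ, the central angle is δ ≈ 2.182 rad (125.0°).
Interpolate at f = 1/2 with slerp weights a = sin((1−f)δ)/sin δ ≈ 1.083, b = sin(fδ)/sin δ ≈ 1.083.
p = a·p₁ + b·p₂ ≈ (0.108, -0.187, 0.976); φ = arcsin(p_z) ≈ 77.50°, λ = atan2(p_y, p_x) ≈ -60.00°.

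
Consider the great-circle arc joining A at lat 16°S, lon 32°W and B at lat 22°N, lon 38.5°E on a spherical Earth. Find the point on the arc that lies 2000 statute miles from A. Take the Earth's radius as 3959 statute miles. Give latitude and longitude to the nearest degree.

≈ lat 2°S, lon 6°W

Write both endpoints as unit vectors p₁, p₂ with components (cos φ cos λ, cos φ sin λ, sin φ).
The central angle between the endpoints is δ = arccos(p₁·p₂) ≈ 1.375 rad (78.8°). The total great-circle distance is δ·R ≈ 1.375 × 3959 ≈ 5445 mi, so the target fraction is f = 2000/5445 ≈ 0.367.
Interpolate at f ≈ 0.367 with slerp weights a = sin((1−f)δ)/sin δ ≈ 0.779, b = sin(fδ)/sin δ ≈ 0.493.
p = a·p₁ + b·p₂ ≈ (0.993, -0.112, -0.030); φ = arcsin(p_z) ≈ -1.72°, λ = atan2(p_y, p_x) ≈ -6.44°.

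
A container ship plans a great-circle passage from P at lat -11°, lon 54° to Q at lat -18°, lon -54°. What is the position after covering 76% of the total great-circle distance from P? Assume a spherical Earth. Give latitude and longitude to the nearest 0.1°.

≈ lat -23.2°, lon -28.1°

Convert each endpoint to a unit vector on the sphere (x = cos φ cos λ, y = cos φ sin λ, z = sin φ).
The central angle between the endpoints is δ = arccos(p₁·p₂) ≈ 1.802 rad (103.3°).
Interpolate at f = 0.76 with slerp weights a = sin((1−f)δ)/sin δ ≈ 0.431, b = sin(fδ)/sin δ ≈ 1.007.
p = a·p₁ + b·p₂ ≈ (0.811, -0.433, -0.393); φ = arcsin(p_z) ≈ -23.16°, λ = atan2(p_y, p_x) ≈ -28.07°.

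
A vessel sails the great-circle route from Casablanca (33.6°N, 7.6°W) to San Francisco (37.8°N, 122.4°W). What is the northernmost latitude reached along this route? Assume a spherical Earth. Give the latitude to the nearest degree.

The great circle lies in the plane with unit normal n̂ = (p₁ × p₂)/|p₁ × p₂|.
Here n̂_z ≈ -0.599; the vertex latitude is φ_max = arccos|n̂_z| ≈ 53.2°.
Check via Clairaut: cos φ_max = |cos φ₁| · sin C = cos(33.6°)·sin(45.9°) ≈ 0.599, again giving ≈ 53.2°.

≈ 53°N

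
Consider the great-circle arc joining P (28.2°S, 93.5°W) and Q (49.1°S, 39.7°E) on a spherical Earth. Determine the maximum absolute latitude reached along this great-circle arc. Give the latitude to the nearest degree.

The great circle lies in the plane with unit normal n̂ = (p₁ × p₂)/|p₁ × p₂|.
Here n̂_z ≈ +0.421; the vertex latitude is φ_max = arccos|n̂_z| ≈ 65.1°.

≈ 65°S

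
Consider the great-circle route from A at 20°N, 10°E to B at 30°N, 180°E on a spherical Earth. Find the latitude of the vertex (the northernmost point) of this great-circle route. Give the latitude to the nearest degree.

The great circle lies in the plane with unit normal n̂ = (p₁ × p₂)/|p₁ × p₂|.
Here n̂_z ≈ +0.182; the vertex latitude is φ_max = arccos|n̂_z| ≈ 79.5°.
Check via Clairaut: cos φ_max = |cos φ₁| · sin C = cos(20.0°)·sin(11.2°) ≈ 0.182, again giving ≈ 79.5°.

≈ 80°N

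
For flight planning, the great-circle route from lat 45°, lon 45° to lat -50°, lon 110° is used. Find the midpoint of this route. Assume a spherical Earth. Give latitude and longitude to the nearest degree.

Convert each endpoint to a unit vector on the sphere (x = cos φ cos λ, y = cos φ sin λ, z = sin φ).
The central angle between the endpoints is δ = arccos(p₁·p₂) ≈ 1.928 rad (110.5°).
Interpolate at f = 1/2 with slerp weights a = sin((1−f)δ)/sin δ ≈ 0.877, b = sin(fδ)/sin δ ≈ 0.877.
p = a·p₁ + b·p₂ ≈ (0.246, 0.968, -0.052); φ = arcsin(p_z) ≈ -2.96°, λ = atan2(p_y, p_x) ≈ 75.76°.

≈ lat -3°, lon 76°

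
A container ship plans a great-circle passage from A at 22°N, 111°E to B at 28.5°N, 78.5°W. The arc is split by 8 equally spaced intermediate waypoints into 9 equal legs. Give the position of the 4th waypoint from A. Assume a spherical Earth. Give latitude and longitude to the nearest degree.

≈ 76°N, 150°E

From cos δ = sin φ₁ sin φ₂ + cos φ₁ cos φ₂ cos Δλ, the central angle is δ ≈ 2.246 rad (128.7°).
Interpolate at f = 4/9 with slerp weights a = sin((1−f)δ)/sin δ ≈ 1.215, b = sin(fδ)/sin δ ≈ 1.077.
p = a·p₁ + b·p₂ ≈ (-0.215, 0.124, 0.969); φ = arcsin(p_z) ≈ 75.62°, λ = atan2(p_y, p_x) ≈ 149.97°.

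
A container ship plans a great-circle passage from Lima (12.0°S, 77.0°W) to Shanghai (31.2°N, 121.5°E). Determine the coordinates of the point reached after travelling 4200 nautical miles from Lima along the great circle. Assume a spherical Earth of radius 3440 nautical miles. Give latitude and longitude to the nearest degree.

The haversine formula gives a central angle δ ≈ 2.693 rad (154.3°) between the endpoints. The total great-circle distance is δ·R ≈ 2.693 × 3440 ≈ 9265 nmi, so the target fraction is f = 4200/9265 ≈ 0.453.
Interpolate at f ≈ 0.453 with slerp weights a = sin((1−f)δ)/sin δ ≈ 2.295, b = sin(fδ)/sin δ ≈ 2.167.
p = a·p₁ + b·p₂ ≈ (-0.463, -0.607, 0.645); φ = arcsin(p_z) ≈ 40.19°, λ = atan2(p_y, p_x) ≈ -127.34°.

≈ (40°N, 127°W)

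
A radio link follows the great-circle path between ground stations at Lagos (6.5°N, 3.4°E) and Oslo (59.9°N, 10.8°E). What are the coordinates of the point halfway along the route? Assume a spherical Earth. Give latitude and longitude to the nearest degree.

Convert each endpoint to a unit vector on the sphere (x = cos φ cos λ, y = cos φ sin λ, z = sin φ).
The central angle between the endpoints is δ = arccos(p₁·p₂) ≈ 0.937 rad (53.7°).
Interpolate at f = 1/2 with slerp weights a = sin((1−f)δ)/sin δ ≈ 0.560, b = sin(fδ)/sin δ ≈ 0.560.
p = a·p₁ + b·p₂ ≈ (0.832, 0.086, 0.548); φ = arcsin(p_z) ≈ 33.25°, λ = atan2(p_y, p_x) ≈ 5.88°.

≈ 33°N, 6°E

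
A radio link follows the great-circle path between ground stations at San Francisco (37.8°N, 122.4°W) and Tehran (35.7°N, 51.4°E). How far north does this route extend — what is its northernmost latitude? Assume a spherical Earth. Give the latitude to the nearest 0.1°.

≈ 85.9°N

The great circle lies in the plane with unit normal n̂ = (p₁ × p₂)/|p₁ × p₂|.
Here n̂_z ≈ +0.072; the vertex latitude is φ_max = arccos|n̂_z| ≈ 85.9°.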